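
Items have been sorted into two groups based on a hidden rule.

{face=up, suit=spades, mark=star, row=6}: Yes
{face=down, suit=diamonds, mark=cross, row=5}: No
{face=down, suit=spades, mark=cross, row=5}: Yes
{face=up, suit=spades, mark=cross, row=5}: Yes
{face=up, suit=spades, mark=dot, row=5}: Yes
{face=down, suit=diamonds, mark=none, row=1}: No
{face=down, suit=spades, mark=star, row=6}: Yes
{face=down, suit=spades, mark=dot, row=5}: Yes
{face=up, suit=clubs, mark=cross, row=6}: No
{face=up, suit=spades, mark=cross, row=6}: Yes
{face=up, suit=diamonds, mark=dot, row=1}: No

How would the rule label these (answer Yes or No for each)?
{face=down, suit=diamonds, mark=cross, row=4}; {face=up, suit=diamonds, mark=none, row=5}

No, No

The distinguishing property — suit is spades — holds for all the 'Yes' cases and none of the 'No' cases.
{face=down, suit=diamonds, mark=cross, row=4}: suit is diamonds — does not satisfy this, so No. {face=up, suit=diamonds, mark=none, row=5}: suit is diamonds — does not satisfy this, so No.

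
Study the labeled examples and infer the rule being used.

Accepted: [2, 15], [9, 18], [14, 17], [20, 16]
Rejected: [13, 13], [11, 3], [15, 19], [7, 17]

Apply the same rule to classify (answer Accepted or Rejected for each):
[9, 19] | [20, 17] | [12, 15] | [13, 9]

Rejected, Accepted, Accepted, Rejected

A rule that fits every label: product is even — true of each 'Accepted' example, false of each 'Rejected' one.
[9, 19] → 9·19 = 171 → Rejected.
[20, 17] → 20·17 = 340 → Accepted.
[12, 15] → 12·15 = 180 → Accepted.
[13, 9] → 13·9 = 117 → Rejected.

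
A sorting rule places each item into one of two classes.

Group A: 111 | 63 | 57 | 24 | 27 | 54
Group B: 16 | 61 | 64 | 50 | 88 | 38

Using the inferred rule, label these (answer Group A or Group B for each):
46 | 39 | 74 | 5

Every 'Group A' example satisfies: multiple of 3. None of the 'Group B' examples do.
46: 46 = 3·15 + 1, does not fit → Group B. 39: 39 = 3·13, has this property → Group A. 74: 74 = 3·24 + 2, does not fit → Group B. 5: 5 = 3·1 + 2, does not fit → Group B.

Group B, Group A, Group B, Group B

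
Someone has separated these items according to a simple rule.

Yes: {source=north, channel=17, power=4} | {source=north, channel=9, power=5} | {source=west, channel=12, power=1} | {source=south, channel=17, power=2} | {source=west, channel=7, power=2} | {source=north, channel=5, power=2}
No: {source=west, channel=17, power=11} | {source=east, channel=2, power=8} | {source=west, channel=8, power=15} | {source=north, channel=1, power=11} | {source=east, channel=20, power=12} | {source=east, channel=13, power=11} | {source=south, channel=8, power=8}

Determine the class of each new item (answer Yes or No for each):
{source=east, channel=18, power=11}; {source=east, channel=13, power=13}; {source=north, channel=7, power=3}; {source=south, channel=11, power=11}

No, No, Yes, No

Rule: power ≤ 5. This holds for each 'Yes' example and fails for each 'No' one.
{source=east, channel=18, power=11}: power = 11 — lacks this property, so No. {source=east, channel=13, power=13}: power = 13 — lacks this property, so No. {source=north, channel=7, power=3}: power = 3 — matches, so Yes. {source=south, channel=11, power=11}: power = 11 — lacks this property, so No.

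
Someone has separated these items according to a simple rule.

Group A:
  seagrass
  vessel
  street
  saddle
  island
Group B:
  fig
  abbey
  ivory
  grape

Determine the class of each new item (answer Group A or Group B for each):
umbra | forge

All 'Group A' examples share one property — even length — and every 'Group B' example lacks it.
umbra — length 5, hence Group B. forge — length 5, hence Group B.

Group B, Group B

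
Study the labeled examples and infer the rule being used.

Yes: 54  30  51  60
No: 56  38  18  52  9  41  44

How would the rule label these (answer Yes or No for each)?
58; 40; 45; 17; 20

The simplest hypothesis consistent with all the labels is: multiple of 3 AND at least 30.
58 — 58 = 3·19 + 1, 58 ≥ 30, hence No. 40 — 40 = 3·13 + 1, 40 ≥ 30, hence No. 45 — 45 = 3·15, 45 ≥ 30, hence Yes. 17 — 17 = 3·5 + 2, 17 < 30, hence No. 20 — 20 = 3·6 + 2, 20 < 30, hence No.

No, No, Yes, No, No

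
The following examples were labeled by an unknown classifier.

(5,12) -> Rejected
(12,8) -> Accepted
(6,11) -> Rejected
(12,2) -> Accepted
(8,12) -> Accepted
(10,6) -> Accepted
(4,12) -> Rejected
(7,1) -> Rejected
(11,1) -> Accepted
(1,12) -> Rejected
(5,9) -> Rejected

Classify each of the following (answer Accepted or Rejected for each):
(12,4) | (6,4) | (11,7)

A rule that fits every label: first ≥ 8 — true of each 'Accepted' example, false of each 'Rejected' one.
(12,4) — first 12, hence Accepted. (6,4) — first 6, hence Rejected. (11,7) — first 11, hence Accepted.

Accepted, Rejected, Accepted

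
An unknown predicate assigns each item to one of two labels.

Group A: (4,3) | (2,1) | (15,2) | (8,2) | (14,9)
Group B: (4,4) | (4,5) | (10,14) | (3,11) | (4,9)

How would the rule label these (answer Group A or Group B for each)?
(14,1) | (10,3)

Group A, Group A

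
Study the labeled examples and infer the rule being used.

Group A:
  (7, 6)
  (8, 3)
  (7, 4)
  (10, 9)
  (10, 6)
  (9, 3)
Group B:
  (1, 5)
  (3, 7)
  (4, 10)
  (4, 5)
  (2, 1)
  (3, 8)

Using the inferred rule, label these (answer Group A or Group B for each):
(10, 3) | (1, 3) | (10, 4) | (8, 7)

Group A, Group B, Group A, Group A

'Group A' ⟺ first ≥ 5.
(10, 3): Group A (first 10). (1, 3): Group B (first 1). (10, 4): Group A (first 10). (8, 7): Group A (first 8).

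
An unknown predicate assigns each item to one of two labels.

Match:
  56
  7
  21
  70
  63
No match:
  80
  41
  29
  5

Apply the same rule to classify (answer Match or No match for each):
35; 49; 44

Match, Match, No match

'Match' ⟺ multiple of 7.
35 — 35 = 7·5, hence Match.
49 — 49 = 7·7, hence Match.
44 — 44 = 7·6 + 2, hence No match.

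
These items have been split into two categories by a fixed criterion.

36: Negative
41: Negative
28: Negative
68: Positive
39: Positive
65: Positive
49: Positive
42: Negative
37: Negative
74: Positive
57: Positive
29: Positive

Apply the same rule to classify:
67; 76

Positive, Positive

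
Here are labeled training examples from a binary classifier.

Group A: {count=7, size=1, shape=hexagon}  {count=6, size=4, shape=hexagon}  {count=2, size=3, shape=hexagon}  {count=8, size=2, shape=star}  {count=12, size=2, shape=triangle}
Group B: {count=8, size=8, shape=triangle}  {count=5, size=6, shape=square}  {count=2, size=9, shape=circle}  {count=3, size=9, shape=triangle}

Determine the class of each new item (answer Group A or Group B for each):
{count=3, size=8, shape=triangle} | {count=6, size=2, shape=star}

Group B, Group A

'Group A' ⟺ size ≤ 4.
{count=3, size=8, shape=triangle}: size = 8 — fails the rule, so Group B. {count=6, size=2, shape=star}: size = 2 — qualifies, so Group A.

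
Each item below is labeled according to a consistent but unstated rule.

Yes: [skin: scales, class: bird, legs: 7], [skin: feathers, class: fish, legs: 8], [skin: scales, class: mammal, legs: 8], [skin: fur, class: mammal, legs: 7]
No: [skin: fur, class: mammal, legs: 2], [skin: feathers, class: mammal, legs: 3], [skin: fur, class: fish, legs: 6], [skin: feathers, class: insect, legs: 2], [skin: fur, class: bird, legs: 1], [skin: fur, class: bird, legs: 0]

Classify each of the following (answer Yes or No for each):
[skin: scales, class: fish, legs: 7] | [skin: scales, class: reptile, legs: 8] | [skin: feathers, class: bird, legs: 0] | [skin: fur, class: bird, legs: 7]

Yes, Yes, No, Yes

The pattern is that an item is 'Yes' exactly when: legs ≥ 7.
Yes: [skin: scales, class: fish, legs: 7], since legs = 7.
Yes: [skin: scales, class: reptile, legs: 8], since legs = 8.
No: [skin: feathers, class: bird, legs: 0], since legs = 0.
Yes: [skin: fur, class: bird, legs: 7], since legs = 7.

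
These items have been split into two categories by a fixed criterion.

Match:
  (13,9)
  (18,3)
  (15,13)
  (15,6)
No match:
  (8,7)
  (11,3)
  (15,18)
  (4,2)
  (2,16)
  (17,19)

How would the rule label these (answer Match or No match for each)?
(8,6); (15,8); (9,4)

Every 'Match' example satisfies: first > second AND sum ≥ 18. None of the 'No match' examples do.
(8,6): 8 > 6, 8+6 = 14, does not satisfy this → No match.
(15,8): 15 > 8, 15+8 = 23, has this property → Match.
(9,4): 9 > 4, 9+4 = 13, does not satisfy this → No match.

No match, Match, No match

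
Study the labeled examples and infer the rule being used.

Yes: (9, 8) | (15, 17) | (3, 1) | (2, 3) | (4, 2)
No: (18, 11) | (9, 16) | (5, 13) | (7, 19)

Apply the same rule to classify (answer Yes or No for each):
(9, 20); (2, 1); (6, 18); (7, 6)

No, Yes, No, Yes

The rule appears to be: |first − second| ≤ 2.
(9, 20) → |9−20| = 11 → No. (2, 1) → |2−1| = 1 → Yes. (6, 18) → |6−18| = 12 → No. (7, 6) → |7−6| = 1 → Yes.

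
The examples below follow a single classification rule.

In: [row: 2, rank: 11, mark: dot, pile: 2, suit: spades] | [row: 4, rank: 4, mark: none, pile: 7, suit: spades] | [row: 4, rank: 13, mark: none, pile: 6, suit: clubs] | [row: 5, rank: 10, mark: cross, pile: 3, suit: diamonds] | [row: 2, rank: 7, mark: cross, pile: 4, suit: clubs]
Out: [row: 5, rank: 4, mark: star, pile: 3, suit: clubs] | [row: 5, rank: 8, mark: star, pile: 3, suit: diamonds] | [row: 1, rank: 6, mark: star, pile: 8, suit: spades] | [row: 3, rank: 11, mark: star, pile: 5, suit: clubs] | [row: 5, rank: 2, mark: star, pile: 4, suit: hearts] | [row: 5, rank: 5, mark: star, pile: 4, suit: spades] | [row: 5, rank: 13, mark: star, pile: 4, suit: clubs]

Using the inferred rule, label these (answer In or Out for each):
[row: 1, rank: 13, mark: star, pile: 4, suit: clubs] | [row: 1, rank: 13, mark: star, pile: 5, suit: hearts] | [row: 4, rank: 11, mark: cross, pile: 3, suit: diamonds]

Out, Out, In

The distinguishing property — mark is not star — holds for all the 'In' cases and none of the 'Out' cases.
[row: 1, rank: 13, mark: star, pile: 4, suit: clubs]: Out (mark is star). [row: 1, rank: 13, mark: star, pile: 5, suit: hearts]: Out (mark is star). [row: 4, rank: 11, mark: cross, pile: 3, suit: diamonds]: In (mark is cross).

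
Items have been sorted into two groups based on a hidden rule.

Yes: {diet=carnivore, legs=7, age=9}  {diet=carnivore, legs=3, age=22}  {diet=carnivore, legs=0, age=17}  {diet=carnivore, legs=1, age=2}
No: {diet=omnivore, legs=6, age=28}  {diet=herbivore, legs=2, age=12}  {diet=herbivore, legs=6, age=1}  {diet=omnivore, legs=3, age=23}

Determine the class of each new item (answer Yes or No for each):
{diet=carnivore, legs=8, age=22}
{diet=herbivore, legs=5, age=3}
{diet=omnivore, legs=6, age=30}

'Yes' ⟺ diet is carnivore.
{diet=carnivore, legs=8, age=22}: diet is carnivore, fits → Yes. {diet=herbivore, legs=5, age=3}: diet is herbivore, does not pass → No. {diet=omnivore, legs=6, age=30}: diet is omnivore, does not pass → No.

Yes, No, No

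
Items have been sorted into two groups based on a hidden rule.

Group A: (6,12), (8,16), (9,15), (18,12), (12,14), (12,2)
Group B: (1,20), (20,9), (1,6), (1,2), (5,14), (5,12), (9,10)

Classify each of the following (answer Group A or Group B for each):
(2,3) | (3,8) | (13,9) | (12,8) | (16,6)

Group B, Group B, Group A, Group A, Group A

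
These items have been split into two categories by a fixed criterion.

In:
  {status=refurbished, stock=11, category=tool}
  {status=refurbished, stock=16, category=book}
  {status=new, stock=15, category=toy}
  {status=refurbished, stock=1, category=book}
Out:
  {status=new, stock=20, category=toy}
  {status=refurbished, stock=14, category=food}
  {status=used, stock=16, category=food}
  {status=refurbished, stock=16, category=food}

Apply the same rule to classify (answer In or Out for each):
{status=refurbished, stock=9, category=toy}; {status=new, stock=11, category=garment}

In, In

'In' ⟺ category is book OR stock is odd.
{status=refurbished, stock=9, category=toy}: category is toy, stock = 9 — fits, so In.
{status=new, stock=11, category=garment}: category is garment, stock = 11 — fits, so In.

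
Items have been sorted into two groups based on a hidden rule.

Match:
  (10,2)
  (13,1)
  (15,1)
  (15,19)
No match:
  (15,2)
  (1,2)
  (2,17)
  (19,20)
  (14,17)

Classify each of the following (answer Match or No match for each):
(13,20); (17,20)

'Match' ⟺ sum is even.
(13,20) — 13+20 = 33, hence No match. (17,20) — 17+20 = 37, hence No match.

No match, No match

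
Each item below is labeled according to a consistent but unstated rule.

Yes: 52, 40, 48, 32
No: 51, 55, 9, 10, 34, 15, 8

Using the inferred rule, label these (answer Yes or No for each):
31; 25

No, No

Rule: multiple of 4 AND at least 9. This holds for each 'Yes' example and fails for each 'No' one.
No: 31, since 31 = 4·7 + 3, 31 ≥ 9. No: 25, since 25 = 4·6 + 1, 25 ≥ 9.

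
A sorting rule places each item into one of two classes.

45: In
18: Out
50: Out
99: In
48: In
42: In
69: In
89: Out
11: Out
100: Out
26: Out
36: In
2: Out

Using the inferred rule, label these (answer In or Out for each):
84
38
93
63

In, Out, In, In

The classifier is using: multiple of 3 AND at least 26.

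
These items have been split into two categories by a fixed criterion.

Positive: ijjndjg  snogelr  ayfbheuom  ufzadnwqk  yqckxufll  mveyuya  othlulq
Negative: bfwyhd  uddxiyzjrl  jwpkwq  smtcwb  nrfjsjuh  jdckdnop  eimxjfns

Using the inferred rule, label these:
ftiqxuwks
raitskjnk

Positive, Positive

All 'Positive' examples share one property — odd length — and every 'Negative' example lacks it.
ftiqxuwks: Positive (length 9). raitskjnk: Positive (length 9).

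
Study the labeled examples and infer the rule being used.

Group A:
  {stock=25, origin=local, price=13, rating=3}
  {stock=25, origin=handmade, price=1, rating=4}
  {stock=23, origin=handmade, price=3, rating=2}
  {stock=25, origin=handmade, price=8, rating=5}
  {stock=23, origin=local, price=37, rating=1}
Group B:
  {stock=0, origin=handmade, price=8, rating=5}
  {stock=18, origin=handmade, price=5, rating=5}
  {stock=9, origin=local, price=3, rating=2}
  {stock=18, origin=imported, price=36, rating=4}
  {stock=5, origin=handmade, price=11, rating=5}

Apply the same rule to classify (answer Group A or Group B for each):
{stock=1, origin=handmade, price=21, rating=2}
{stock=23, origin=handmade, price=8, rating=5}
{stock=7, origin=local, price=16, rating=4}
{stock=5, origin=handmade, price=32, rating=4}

All 'Group A' examples share one property — stock ≥ 23 — and every 'Group B' example lacks it.
{stock=1, origin=handmade, price=21, rating=2}: stock = 1 — doesn't qualify, so Group B.
{stock=23, origin=handmade, price=8, rating=5}: stock = 23 — passes, so Group A.
{stock=7, origin=local, price=16, rating=4}: stock = 7 — doesn't qualify, so Group B.
{stock=5, origin=handmade, price=32, rating=4}: stock = 5 — doesn't qualify, so Group B.

Group B, Group A, Group B, Group B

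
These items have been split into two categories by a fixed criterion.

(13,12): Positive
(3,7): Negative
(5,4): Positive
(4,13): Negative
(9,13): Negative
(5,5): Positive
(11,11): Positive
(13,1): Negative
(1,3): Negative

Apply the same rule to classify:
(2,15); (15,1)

Negative, Negative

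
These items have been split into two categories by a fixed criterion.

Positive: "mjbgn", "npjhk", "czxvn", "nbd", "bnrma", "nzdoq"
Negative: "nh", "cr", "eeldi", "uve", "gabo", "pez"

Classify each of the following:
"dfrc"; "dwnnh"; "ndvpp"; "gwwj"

Negative, Positive, Positive, Negative

One predicate separates the groups cleanly: odd length AND contains 'n'.
"dfrc": Negative (length 4, no 'n').
"dwnnh": Positive (length 5, has 'n').
"ndvpp": Positive (length 5, has 'n').
"gwwj": Negative (length 4, no 'n').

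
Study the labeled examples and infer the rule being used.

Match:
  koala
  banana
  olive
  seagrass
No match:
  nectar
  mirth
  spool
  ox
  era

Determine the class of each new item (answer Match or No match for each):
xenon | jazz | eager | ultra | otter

No match, No match, Match, No match, No match

The rule appears to be: has ≥ 3 vowels.
xenon → 2 vowels → No match. jazz → 1 vowel → No match. eager → 3 vowels → Match. ultra → 2 vowels → No match. otter → 2 vowels → No match.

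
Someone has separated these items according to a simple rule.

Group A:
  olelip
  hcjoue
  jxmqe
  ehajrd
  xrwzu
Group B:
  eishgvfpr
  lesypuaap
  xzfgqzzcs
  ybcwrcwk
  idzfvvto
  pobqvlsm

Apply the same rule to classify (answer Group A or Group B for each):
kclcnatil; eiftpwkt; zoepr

'Group A' ⟺ length ≤ 6.
kclcnatil: length 9 — does not pass, so Group B. eiftpwkt: length 8 — does not pass, so Group B. zoepr: length 5 — passes, so Group A.

Group B, Group B, Group A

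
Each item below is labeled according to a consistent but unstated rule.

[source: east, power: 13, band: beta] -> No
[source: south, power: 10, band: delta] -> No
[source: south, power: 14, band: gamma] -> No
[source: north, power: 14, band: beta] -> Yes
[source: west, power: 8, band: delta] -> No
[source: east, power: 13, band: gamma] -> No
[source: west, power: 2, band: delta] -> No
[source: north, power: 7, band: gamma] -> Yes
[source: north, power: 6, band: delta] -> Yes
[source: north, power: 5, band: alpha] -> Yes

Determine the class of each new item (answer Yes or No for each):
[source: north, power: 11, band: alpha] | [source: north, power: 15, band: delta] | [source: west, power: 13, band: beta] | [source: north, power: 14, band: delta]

Yes, Yes, No, Yes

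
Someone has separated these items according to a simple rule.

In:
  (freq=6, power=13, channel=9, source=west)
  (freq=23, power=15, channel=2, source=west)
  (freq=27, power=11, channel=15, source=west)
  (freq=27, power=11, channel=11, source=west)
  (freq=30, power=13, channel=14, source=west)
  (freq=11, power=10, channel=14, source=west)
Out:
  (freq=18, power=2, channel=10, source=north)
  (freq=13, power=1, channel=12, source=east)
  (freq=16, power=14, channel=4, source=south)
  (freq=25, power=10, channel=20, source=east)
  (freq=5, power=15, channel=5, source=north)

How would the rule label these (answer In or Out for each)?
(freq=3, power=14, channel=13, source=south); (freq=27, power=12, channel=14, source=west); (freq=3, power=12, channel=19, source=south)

Out, In, Out

Checking candidate rules against both groups, what survives is: source is west.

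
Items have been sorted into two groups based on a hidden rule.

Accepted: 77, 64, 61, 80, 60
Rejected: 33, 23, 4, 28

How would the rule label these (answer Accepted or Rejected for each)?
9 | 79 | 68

A rule that fits every label: at least 60 — true of each 'Accepted' example, false of each 'Rejected' one.
9 — 9 < 60, hence Rejected. 79 — 79 ≥ 60, hence Accepted. 68 — 68 ≥ 60, hence Accepted.

Rejected, Accepted, Accepted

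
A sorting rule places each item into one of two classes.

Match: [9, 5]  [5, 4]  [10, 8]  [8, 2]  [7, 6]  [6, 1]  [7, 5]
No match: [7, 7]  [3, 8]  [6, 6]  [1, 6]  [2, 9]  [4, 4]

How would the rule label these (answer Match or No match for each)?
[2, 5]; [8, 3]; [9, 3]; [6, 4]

No match, Match, Match, Match

The simplest hypothesis consistent with all the labels is: first > second.
[2, 5]: 2 < 5 — lacks this property, so No match. [8, 3]: 8 > 3 — satisfies this, so Match. [9, 3]: 9 > 3 — satisfies this, so Match. [6, 4]: 6 > 4 — satisfies this, so Match.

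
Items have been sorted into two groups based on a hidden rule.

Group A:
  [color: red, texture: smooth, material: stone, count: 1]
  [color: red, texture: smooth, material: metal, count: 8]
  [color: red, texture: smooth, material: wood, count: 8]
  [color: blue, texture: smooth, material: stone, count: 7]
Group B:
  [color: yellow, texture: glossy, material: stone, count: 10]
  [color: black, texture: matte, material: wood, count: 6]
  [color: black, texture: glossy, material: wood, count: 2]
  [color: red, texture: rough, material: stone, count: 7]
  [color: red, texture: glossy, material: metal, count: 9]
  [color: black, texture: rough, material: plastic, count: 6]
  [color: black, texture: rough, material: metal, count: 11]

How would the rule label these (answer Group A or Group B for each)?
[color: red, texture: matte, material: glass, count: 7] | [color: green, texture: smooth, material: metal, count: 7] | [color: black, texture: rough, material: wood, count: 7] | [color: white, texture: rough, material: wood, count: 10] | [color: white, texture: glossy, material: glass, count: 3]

Group B, Group A, Group B, Group B, Group B

'Group A' ⟺ texture is smooth.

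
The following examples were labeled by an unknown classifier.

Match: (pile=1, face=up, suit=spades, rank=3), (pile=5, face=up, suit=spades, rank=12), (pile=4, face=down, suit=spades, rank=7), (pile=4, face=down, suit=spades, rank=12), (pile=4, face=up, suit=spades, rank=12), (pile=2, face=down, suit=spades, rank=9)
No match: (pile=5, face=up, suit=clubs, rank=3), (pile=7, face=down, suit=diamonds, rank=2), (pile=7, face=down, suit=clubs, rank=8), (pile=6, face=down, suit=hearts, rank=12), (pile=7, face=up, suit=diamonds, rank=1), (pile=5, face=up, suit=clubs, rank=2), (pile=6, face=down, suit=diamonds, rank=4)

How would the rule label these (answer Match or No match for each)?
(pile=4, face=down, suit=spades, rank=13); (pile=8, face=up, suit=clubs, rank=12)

Match, No match

The classifier is using: suit is spades.
(pile=4, face=down, suit=spades, rank=13): Match (suit is spades).
(pile=8, face=up, suit=clubs, rank=12): No match (suit is clubs).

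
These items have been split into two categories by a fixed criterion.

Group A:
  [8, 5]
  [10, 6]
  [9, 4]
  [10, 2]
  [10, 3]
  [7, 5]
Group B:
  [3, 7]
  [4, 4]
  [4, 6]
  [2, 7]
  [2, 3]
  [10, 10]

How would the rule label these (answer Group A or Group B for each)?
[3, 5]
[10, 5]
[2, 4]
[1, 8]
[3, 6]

Group B, Group A, Group B, Group B, Group B

The common property of the 'Group A' items is: first > second. No 'Group B' item has it.
[3, 5]: 3 < 5 — doesn't qualify, so Group B.
[10, 5]: 10 > 5 — satisfies this, so Group A.
[2, 4]: 2 < 4 — doesn't qualify, so Group B.
[1, 8]: 1 < 8 — doesn't qualify, so Group B.
[3, 6]: 3 < 6 — doesn't qualify, so Group B.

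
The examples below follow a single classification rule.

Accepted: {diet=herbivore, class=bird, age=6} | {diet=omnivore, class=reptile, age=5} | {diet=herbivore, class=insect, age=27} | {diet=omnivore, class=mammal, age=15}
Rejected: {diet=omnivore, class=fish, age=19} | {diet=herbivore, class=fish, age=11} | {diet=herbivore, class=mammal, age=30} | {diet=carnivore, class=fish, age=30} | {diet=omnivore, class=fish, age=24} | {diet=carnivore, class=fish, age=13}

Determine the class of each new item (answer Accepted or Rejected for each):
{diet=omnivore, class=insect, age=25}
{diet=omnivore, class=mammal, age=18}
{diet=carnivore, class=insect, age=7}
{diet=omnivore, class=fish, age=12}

The common property of the 'Accepted' items is: class is not fish AND age ≤ 27. No 'Rejected' item has it.
{diet=omnivore, class=insect, age=25}: class is insect, age = 25 — satisfies this, so Accepted.
{diet=omnivore, class=mammal, age=18}: class is mammal, age = 18 — satisfies this, so Accepted.
{diet=carnivore, class=insect, age=7}: class is insect, age = 7 — satisfies this, so Accepted.
{diet=omnivore, class=fish, age=12}: class is fish, age = 12 — does not fit, so Rejected.

Accepted, Accepted, Accepted, Rejected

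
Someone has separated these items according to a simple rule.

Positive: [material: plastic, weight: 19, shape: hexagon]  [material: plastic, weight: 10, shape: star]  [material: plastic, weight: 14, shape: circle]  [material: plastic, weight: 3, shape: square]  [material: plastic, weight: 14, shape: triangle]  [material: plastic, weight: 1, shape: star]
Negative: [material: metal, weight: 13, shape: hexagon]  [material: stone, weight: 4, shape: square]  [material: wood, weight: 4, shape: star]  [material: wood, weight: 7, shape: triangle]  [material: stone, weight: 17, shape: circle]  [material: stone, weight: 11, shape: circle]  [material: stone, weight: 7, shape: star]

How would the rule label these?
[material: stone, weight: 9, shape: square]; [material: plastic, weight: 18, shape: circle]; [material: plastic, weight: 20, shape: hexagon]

The common property of the 'Positive' items is: material is plastic. No 'Negative' item has it.
[material: stone, weight: 9, shape: square]: Negative (material is stone).
[material: plastic, weight: 18, shape: circle]: Positive (material is plastic).
[material: plastic, weight: 20, shape: hexagon]: Positive (material is plastic).

Negative, Positive, Positive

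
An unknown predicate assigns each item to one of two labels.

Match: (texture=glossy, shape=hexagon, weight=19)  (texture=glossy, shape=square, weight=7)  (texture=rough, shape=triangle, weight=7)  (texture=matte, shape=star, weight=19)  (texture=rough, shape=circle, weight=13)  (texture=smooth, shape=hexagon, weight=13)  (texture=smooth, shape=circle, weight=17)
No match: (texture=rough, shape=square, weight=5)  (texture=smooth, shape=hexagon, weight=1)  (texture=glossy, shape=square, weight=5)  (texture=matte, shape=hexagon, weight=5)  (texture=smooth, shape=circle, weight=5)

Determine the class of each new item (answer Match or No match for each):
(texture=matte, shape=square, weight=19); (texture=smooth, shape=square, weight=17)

Match, Match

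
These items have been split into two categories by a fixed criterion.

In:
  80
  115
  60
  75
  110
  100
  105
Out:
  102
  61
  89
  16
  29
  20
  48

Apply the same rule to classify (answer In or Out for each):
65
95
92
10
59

In, In, Out, Out, Out

A rule that fits every label: multiple of 5 AND at least 29 — true of each 'In' example, false of each 'Out' one.
65 → 65 = 5·13, 65 ≥ 29 → In. 95 → 95 = 5·19, 95 ≥ 29 → In. 92 → 92 = 5·18 + 2, 92 ≥ 29 → Out. 10 → 10 = 5·2, 10 < 29 → Out. 59 → 59 = 5·11 + 4, 59 ≥ 29 → Out.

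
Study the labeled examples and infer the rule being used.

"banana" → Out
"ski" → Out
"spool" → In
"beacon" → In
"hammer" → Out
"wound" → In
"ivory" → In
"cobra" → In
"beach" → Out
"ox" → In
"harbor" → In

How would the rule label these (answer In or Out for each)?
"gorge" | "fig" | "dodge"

The rule appears to be: contains 'o'.
"gorge": In (has 'o'). "fig": Out (no 'o'). "dodge": In (has 'o').

In, Out, In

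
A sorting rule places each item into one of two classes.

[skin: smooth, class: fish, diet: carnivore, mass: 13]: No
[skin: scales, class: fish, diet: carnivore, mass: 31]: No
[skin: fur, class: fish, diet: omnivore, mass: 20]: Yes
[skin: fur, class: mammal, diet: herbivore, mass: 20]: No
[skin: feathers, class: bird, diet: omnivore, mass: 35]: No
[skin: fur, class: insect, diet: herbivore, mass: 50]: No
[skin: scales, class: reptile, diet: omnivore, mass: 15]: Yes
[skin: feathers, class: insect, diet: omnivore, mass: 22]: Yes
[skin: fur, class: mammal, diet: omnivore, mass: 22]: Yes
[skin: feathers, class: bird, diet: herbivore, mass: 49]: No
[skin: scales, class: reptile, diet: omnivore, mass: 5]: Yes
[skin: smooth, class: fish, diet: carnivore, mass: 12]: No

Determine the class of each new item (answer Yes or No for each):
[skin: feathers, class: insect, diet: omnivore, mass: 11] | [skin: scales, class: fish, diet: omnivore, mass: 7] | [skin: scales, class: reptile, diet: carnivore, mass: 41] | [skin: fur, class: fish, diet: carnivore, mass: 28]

Yes, Yes, No, No

Every 'Yes' example satisfies: diet is omnivore AND mass ≤ 22. None of the 'No' examples do.
[skin: feathers, class: insect, diet: omnivore, mass: 11]: diet is omnivore, mass = 11, fits → Yes. [skin: scales, class: fish, diet: omnivore, mass: 7]: diet is omnivore, mass = 7, fits → Yes. [skin: scales, class: reptile, diet: carnivore, mass: 41]: diet is carnivore, mass = 41, does not fit → No. [skin: fur, class: fish, diet: carnivore, mass: 28]: diet is carnivore, mass = 28, does not fit → No.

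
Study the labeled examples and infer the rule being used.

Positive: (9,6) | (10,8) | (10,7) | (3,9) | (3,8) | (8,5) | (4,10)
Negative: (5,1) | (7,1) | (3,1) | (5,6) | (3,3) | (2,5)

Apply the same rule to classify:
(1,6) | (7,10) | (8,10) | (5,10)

Negative, Positive, Positive, Positive

The pattern is that an item is 'Positive' exactly when: max ≥ 8.
Negative: (1,6), since max 6.
Positive: (7,10), since max 10.
Positive: (8,10), since max 10.
Positive: (5,10), since max 10.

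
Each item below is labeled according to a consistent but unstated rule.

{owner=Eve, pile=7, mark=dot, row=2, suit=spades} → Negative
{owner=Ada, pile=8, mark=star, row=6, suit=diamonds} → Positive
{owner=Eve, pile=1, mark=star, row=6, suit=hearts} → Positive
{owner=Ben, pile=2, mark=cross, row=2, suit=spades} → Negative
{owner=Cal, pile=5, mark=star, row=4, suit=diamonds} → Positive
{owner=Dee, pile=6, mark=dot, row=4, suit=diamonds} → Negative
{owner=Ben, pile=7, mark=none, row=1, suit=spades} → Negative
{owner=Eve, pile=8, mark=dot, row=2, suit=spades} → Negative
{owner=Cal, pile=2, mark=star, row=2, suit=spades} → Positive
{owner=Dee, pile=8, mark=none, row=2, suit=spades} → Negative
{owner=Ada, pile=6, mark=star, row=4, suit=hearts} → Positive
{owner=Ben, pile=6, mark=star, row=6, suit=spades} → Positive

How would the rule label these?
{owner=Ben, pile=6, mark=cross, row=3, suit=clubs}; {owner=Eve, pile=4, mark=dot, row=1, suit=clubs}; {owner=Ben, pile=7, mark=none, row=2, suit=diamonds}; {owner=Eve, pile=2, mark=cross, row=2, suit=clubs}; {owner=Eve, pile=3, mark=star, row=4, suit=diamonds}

The common property of the 'Positive' items is: mark is star. No 'Negative' item has it.
Negative: {owner=Ben, pile=6, mark=cross, row=3, suit=clubs}, since mark is cross. Negative: {owner=Eve, pile=4, mark=dot, row=1, suit=clubs}, since mark is dot. Negative: {owner=Ben, pile=7, mark=none, row=2, suit=diamonds}, since mark is none. Negative: {owner=Eve, pile=2, mark=cross, row=2, suit=clubs}, since mark is cross. Positive: {owner=Eve, pile=3, mark=star, row=4, suit=diamonds}, since mark is star.

Negative, Negative, Negative, Negative, Positive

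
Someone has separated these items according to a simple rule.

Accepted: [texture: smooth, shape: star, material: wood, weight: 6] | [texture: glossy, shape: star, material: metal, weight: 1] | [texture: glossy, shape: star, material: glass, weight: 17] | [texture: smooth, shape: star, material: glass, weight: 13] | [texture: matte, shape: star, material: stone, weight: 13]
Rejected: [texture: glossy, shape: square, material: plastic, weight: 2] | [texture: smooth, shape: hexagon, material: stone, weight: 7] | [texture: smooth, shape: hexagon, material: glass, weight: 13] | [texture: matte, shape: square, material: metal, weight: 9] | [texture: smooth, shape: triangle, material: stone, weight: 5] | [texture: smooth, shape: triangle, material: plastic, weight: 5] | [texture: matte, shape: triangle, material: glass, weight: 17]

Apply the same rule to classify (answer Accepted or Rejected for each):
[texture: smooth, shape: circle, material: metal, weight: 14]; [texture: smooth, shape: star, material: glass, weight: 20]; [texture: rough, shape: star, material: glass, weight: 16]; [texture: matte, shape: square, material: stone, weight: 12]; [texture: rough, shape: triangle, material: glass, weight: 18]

Rejected, Accepted, Accepted, Rejected, Rejected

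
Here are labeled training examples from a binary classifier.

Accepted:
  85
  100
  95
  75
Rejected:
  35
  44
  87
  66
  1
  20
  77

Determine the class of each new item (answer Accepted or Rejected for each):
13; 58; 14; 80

Rejected, Rejected, Rejected, Accepted

'Accepted' ⟺ multiple of 5 AND at least 44.
13 → 13 = 5·2 + 3, 13 < 44 → Rejected. 58 → 58 = 5·11 + 3, 58 ≥ 44 → Rejected. 14 → 14 = 5·2 + 4, 14 < 44 → Rejected. 80 → 80 = 5·16, 80 ≥ 44 → Accepted.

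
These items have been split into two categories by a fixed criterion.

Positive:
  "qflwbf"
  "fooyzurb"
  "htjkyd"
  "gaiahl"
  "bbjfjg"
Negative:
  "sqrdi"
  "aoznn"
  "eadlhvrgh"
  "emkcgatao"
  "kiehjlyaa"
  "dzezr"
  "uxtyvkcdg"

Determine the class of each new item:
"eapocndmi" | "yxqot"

Negative, Negative

Rule: even length. This holds for each 'Positive' example and fails for each 'Negative' one.
"eapocndmi": length 9, doesn't qualify → Negative.
"yxqot": length 5, doesn't qualify → Negative.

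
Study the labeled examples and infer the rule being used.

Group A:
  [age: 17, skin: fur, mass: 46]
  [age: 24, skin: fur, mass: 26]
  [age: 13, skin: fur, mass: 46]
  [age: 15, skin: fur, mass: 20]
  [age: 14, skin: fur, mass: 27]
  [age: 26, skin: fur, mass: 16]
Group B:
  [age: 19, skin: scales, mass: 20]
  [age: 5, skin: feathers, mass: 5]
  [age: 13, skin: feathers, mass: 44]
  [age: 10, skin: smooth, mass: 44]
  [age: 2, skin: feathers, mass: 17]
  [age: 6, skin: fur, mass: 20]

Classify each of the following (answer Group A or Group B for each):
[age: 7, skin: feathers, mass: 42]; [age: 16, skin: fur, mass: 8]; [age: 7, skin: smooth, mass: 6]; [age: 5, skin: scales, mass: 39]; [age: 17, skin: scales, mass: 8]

'Group A' ⟺ skin is fur AND age ≥ 10.
[age: 7, skin: feathers, mass: 42]: Group B (skin is feathers, age = 7).
[age: 16, skin: fur, mass: 8]: Group A (skin is fur, age = 16).
[age: 7, skin: smooth, mass: 6]: Group B (skin is smooth, age = 7).
[age: 5, skin: scales, mass: 39]: Group B (skin is scales, age = 5).
[age: 17, skin: scales, mass: 8]: Group B (skin is scales, age = 17).

Group B, Group A, Group B, Group B, Group B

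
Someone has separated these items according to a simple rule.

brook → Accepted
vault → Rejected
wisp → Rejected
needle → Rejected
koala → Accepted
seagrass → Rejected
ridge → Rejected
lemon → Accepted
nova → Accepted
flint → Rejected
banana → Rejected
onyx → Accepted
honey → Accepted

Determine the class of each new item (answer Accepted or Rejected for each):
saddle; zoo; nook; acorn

Rejected, Accepted, Accepted, Accepted

Comparing the two groups points to one rule — contains 'o'.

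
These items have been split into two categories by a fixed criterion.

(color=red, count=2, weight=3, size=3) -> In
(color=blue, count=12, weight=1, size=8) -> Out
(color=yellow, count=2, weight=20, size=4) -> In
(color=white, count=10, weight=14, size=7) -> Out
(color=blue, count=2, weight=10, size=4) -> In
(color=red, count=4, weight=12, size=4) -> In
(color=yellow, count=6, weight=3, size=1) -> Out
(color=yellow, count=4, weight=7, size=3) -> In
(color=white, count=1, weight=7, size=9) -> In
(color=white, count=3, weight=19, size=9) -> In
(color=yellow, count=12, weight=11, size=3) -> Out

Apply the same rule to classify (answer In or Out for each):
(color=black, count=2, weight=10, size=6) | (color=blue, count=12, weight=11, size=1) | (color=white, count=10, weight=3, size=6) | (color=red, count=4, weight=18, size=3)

The classifier is using: count ≤ 4.
(color=black, count=2, weight=10, size=6): In (count = 2).
(color=blue, count=12, weight=11, size=1): Out (count = 12).
(color=white, count=10, weight=3, size=6): Out (count = 10).
(color=red, count=4, weight=18, size=3): In (count = 4).

In, Out, Out, In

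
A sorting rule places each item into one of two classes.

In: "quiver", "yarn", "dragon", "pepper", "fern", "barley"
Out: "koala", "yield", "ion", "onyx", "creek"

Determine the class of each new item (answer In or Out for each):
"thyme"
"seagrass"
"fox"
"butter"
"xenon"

Out, In, Out, In, Out

The rule appears to be: even length AND contains 'r'.
"thyme" — length 5, no 'r', hence Out.
"seagrass" — length 8, has 'r', hence In.
"fox" — length 3, no 'r', hence Out.
"butter" — length 6, has 'r', hence In.
"xenon" — length 5, no 'r', hence Out.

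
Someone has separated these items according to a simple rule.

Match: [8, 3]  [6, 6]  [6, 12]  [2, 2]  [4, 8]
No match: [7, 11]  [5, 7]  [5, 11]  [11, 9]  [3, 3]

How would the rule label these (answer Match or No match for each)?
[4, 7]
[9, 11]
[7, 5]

Match, No match, No match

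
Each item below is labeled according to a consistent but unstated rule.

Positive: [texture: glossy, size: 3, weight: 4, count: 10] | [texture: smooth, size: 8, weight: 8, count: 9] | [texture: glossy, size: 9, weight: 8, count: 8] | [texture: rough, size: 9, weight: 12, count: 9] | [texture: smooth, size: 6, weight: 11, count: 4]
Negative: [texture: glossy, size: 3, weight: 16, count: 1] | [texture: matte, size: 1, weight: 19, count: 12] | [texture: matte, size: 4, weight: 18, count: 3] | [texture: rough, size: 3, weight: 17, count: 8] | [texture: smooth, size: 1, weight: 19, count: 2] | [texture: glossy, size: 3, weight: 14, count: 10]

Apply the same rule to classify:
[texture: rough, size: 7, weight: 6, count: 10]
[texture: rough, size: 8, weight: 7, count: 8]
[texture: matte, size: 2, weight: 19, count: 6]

Positive, Positive, Negative

The pattern is that an item is 'Positive' exactly when: weight ≤ 12.
[texture: rough, size: 7, weight: 6, count: 10]: Positive (weight = 6). [texture: rough, size: 8, weight: 7, count: 8]: Positive (weight = 7). [texture: matte, size: 2, weight: 19, count: 6]: Negative (weight = 19).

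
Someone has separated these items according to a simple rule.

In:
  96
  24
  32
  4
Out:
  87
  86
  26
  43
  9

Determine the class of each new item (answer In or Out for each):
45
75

Out, Out

The pattern is that an item is 'In' exactly when: multiple of 4.
45: Out (45 = 4·11 + 1).
75: Out (75 = 4·18 + 3).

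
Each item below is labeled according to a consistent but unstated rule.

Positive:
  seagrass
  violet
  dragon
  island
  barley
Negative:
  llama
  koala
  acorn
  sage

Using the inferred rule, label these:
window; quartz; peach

Positive, Positive, Negative

The simplest hypothesis consistent with all the labels is: length ≥ 6.
window: length 6 — qualifies, so Positive. quartz: length 6 — qualifies, so Positive. peach: length 5 — doesn't qualify, so Negative.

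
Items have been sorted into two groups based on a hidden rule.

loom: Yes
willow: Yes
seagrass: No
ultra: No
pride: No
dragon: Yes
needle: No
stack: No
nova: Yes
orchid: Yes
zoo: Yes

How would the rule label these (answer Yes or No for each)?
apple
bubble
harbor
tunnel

A rule that fits every label: contains 'o' — true of each 'Yes' example, false of each 'No' one.
apple: no 'o' — lacks this property, so No. bubble: no 'o' — lacks this property, so No. harbor: has 'o' — passes, so Yes. tunnel: no 'o' — lacks this property, so No.

No, No, Yes, No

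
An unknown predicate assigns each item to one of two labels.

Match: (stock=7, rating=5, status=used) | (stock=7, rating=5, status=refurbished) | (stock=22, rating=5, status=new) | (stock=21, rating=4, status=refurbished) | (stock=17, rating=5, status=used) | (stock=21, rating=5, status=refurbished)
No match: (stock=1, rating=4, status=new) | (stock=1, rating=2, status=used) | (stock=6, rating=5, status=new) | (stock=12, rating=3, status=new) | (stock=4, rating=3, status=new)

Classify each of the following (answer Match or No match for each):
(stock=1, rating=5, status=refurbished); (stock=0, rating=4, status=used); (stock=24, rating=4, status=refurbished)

No match, No match, Match

Rule: rating ≥ 4 AND stock ≥ 7. This holds for each 'Match' example and fails for each 'No match' one.
(stock=1, rating=5, status=refurbished) → rating = 5, stock = 1 → No match. (stock=0, rating=4, status=used) → rating = 4, stock = 0 → No match. (stock=24, rating=4, status=refurbished) → rating = 4, stock = 24 → Match.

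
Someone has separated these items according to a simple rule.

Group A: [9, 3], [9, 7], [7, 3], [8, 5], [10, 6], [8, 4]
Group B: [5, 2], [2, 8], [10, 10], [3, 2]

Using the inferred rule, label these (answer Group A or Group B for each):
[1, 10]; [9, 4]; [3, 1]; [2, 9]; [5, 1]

The rule appears to be: first > second AND sum ≥ 10.
[1, 10]: Group B (1 < 10, 1+10 = 11). [9, 4]: Group A (9 > 4, 9+4 = 13). [3, 1]: Group B (3 > 1, 3+1 = 4). [2, 9]: Group B (2 < 9, 2+9 = 11). [5, 1]: Group B (5 > 1, 5+1 = 6).

Group B, Group A, Group B, Group B, Group B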